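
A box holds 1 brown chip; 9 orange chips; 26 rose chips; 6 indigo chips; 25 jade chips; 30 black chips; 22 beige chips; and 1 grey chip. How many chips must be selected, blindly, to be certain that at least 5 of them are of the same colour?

An adversary could hand out at most 4 chips per colour (brown, grey run out sooner): 1 + 4 + 4 + 4 + 4 + 4 + 4 + 1 = 26 chips and still no colour has 5.
By pigeonhole, one more chip lands in a colour already at 4, so 27 draws are enough and 26 are not.

27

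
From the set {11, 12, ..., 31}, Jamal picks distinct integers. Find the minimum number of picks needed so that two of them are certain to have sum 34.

16

Two chosen integers sum to 34 exactly when both halves of some pair {x, 34−x} with 11 ≤ x ≤ 34−x ≤ 23 are chosen — 6 such pairs.
The remaining 9 elements (those with no distinct partner in range) can never complete a 34-sum, so the worst case takes all of them and one from each pair: 9 + 6 = 15.
The 16th integer has to be the second member of some pair, so 15 + 1 = 16.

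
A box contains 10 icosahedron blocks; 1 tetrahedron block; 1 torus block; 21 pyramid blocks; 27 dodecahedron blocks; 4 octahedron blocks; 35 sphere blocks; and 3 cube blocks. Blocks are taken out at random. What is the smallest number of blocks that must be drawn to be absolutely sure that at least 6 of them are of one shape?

An adversary could hand out at most 5 blocks per shape (4 shapes run out sooner): 5 + 1 + 1 + 5 + 5 + 4 + 5 + 3 = 29 blocks and still no shape has 6.
One more block lands in a shape already at 5, so 30 draws are enough and 29 are not.

30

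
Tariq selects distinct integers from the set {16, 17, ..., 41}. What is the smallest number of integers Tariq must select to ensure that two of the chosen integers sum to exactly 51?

17

Group the elements by complementary pair {x, 51−x}: {16,35}, {17,34}, {18,33}, …, giving 10 two-element pairs and 6 integers whose partner 51−x falls outside [16,41].
Treating each of those 16 groups as a pigeonhole, one can pick one integer per group — 16 integers — with no two summing to 51.
The 17th integer lands in an occupied pair, forcing a sum of 51.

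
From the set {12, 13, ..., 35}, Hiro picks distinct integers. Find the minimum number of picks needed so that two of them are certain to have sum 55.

Two chosen integers sum to 55 exactly when both halves of some pair {x, 55−x} with 20 ≤ x ≤ 55−x ≤ 35 are chosen — 8 such pairs.
The remaining 8 elements (those with no distinct partner in range) can never complete a 55-sum, so the worst case takes all of them and one from each pair: 8 + 8 = 16.
By pigeonhole, the 17th integer has to be the second member of some pair, so 16 + 1 = 17.

17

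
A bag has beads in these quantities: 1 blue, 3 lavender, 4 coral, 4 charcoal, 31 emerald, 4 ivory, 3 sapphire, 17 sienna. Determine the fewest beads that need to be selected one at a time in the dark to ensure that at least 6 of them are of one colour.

An adversary could hand out at most 5 beads per colour (6 colours run out sooner): 1 + 3 + 4 + 4 + 5 + 4 + 3 + 5 = 29 beads and still no colour has 6.
One more bead lands in a colour already at 5, so 30 draws are enough and 29 are not.

30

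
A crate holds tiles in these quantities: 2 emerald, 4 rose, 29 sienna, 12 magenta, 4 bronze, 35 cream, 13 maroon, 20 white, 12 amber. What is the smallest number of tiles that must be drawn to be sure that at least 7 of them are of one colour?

47

An adversary could hand out at most 6 tiles per colour (emerald, rose, bronze run out sooner): 2 + 4 + 6 + 6 + 4 + 6 + 6 + 6 + 6 = 46 tiles and still no colour has 7.
One more tile lands in a colour already at 6, so 47 draws are enough and 46 are not.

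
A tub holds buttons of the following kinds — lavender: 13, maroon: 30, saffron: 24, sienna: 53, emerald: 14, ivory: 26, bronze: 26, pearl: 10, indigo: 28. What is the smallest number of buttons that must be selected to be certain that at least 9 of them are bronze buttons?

In the worst case for collecting bronze buttons, every non-bronze button comes out first.
There are 13 + 30 + 24 + 53 + 14 + 26 + 10 + 28 = 198 non-bronze buttons altogether.
After those, each further button must be bronze, so 198 + 9 = 207 draws guarantee 9 bronze buttons.

207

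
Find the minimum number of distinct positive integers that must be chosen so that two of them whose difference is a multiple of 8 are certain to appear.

9

Integers whose pairwise differences are multiples of 8 are exactly those sharing a remainder mod 8. By pigeonhole, the 8 residue classes mod 8 are the pigeonholes.
With 8 integers one could put 1 in each residue class and have no class reach 2.
The 9th integer pushes some class to 2, so 8·1 + 1 = 9.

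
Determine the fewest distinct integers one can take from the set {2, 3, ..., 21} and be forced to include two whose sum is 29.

14

Two chosen integers sum to 29 exactly when both halves of some pair {x, 29−x} with 8 ≤ x ≤ 29−x ≤ 21 are chosen — 7 such pairs.
The remaining 6 elements (those with no distinct partner in range) can never complete a 29-sum, so the worst case takes all of them and one from each pair: 6 + 7 = 13.
The 14th integer has to be the second member of some pair, so 13 + 1 = 14.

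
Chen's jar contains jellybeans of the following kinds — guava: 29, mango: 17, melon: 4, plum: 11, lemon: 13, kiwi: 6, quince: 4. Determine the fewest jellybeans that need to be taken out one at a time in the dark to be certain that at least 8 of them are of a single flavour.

The 7 flavours are the holes; the jellybeans drawn are the pigeons.
To avoid 8 of any one flavour, the worst case takes at most 7 of each flavour, or every jellybean of a flavour that has fewer than 7.
That gives 7 + 7 + 4 + 7 + 7 + 6 + 4 = 42 jellybeans with no flavour reaching 8.
The next jellybean forces some flavour to 8, so 42 + 1 = 43.

43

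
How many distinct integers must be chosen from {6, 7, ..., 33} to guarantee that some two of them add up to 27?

21

Two chosen integers sum to 27 exactly when both halves of some pair {x, 27−x} with 6 ≤ x ≤ 27−x ≤ 21 are chosen — 8 such pairs.
The remaining 12 elements (those with no distinct partner in range) can never complete a 27-sum, so the worst case takes all of them and one from each pair: 12 + 8 = 20.
The 21st integer has to be the second member of some pair, so 20 + 1 = 21.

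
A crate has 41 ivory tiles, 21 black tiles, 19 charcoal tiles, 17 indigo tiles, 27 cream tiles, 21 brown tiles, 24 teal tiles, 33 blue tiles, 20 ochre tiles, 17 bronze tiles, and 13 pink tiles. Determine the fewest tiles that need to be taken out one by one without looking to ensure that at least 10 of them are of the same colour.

100

Put each drawn tile into a box by colour. The largest draw with every box below 10 takes min(count, 9) from each colour.
Σ min(cᵢ, 9) = 9 + 9 + 9 + 9 + 9 + 9 + 9 + 9 + 9 + 9 + 9 = 99.
Draw number 99 + 1 = 100 must push one box to 10.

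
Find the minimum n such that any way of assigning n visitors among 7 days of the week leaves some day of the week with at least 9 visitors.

With 56 visitors one could put exactly 8 in each of the 7 days of the week, and no day of the week would reach 9.
One more visitor must land in a day of the week that already has 8, giving it 9.
So 7 × 8 + 1 = 57 visitors are required.

57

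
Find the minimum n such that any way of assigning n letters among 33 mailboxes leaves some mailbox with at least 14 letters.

430

With 429 letters one could put exactly 13 in each of the 33 mailboxes, and no mailbox would reach 14.
Pigeonhole: one more letter must land in a mailbox that already has 13, giving it 14.
So 33 × 13 + 1 = 430 letters are required.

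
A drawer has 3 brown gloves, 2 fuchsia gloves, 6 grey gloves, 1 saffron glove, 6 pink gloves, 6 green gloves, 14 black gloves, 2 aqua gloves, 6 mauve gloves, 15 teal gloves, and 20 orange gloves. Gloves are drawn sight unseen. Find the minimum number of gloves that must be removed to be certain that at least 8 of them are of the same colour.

54

An adversary could hand out at most 7 gloves per colour (8 colours run out sooner): 3 + 2 + 6 + 1 + 6 + 6 + 7 + 2 + 6 + 7 + 7 = 53 gloves and still no colour has 8.
By the pigeonhole principle, one more glove lands in a colour already at 7, so 54 draws are enough and 53 are not.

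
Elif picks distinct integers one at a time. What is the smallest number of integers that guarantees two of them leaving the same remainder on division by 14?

15

The 14 residue classes mod 14 are the pigeonholes.
With 14 integers one could put 1 in each residue class and have no class reach 2.
The 15th integer pushes some class to 2, so 14·1 + 1 = 15.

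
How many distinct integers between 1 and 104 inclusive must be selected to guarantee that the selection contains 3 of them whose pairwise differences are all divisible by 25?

Integers whose pairwise differences are multiples of 25 are exactly those sharing a remainder mod 25. The 25 residue classes mod 25 are the pigeonholes.
With 50 integers one could put 2 in each residue class and have no class reach 3.
The 51st integer pushes some class to 3, so 25·2 + 1 = 51.

51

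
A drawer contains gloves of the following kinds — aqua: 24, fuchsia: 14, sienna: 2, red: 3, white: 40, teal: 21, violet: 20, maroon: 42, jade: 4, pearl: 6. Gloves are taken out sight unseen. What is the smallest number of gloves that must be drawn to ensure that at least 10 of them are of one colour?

An adversary could hand out at most 9 gloves per colour (4 colours run out sooner): 9 + 9 + 2 + 3 + 9 + 9 + 9 + 9 + 4 + 6 = 69 gloves and still no colour has 10.
One more glove lands in a colour already at 9, so 70 draws are enough and 69 are not.

70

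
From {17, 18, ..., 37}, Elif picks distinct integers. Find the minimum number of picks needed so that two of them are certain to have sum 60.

15

Two chosen integers sum to 60 exactly when both halves of some pair {x, 60−x} with 23 ≤ x ≤ 60−x ≤ 37 are chosen — 7 such pairs.
The remaining 7 elements (those with no distinct partner in range) can never complete a 60-sum, so the worst case takes all of them and one from each pair: 7 + 7 = 14.
The 15th integer has to be the second member of some pair, so 14 + 1 = 15.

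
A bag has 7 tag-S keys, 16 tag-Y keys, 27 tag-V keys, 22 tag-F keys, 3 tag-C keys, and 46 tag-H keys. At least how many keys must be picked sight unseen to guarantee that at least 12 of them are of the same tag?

55

By the pigeonhole principle, put each drawn key into a box by tag. The largest draw with every box below 12 takes min(count, 11) from each tag; tags with fewer than 11 contribute all they have.
Σ min(cᵢ, 11) = 7 + 11 + 11 + 11 + 3 + 11 = 54.
Draw number 54 + 1 = 55 must push one box to 12.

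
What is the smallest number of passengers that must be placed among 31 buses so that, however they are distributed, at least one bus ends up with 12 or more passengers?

With 341 passengers one could put exactly 11 in each of the 31 buses, and no bus would reach 12.
By pigeonhole, one more passenger must land in a bus that already has 11, giving it 12.
So 31 × 11 + 1 = 342 passengers are required.

342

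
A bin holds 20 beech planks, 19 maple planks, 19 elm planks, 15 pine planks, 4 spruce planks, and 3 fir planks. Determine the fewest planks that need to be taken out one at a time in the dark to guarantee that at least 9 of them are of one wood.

By the pigeonhole principle, put each drawn plank into a box by wood. The largest draw with every box below 9 takes min(count, 8) from each wood; woods with fewer than 8 contribute all they have.
Σ min(cᵢ, 8) = 8 + 8 + 8 + 8 + 4 + 3 = 39.
Draw number 39 + 1 = 40 must push one box to 9.

40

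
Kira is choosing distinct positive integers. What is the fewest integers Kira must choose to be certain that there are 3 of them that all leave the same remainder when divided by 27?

55

The 27 residue classes mod 27 are the pigeonholes.
With 54 integers one could put 2 in each residue class and have no class reach 3.
The 55th integer pushes some class to 3, so 27·2 + 1 = 55.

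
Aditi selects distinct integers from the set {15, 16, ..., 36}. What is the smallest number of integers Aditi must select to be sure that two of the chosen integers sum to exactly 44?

16

Group the elements by complementary pair {x, 44−x}: {15,29}, {16,28}, {17,27}, …, giving 7 two-element pairs, the single value 22 (it cannot pair with itself since the integers are distinct), and 7 integers whose partner 44−x falls outside [15,36].
By the pigeonhole principle, treating each of those 15 groups as a pigeonhole, one can pick one integer per group — 15 integers — with no two summing to 44.
The 16th integer lands in an occupied pair, forcing a sum of 44.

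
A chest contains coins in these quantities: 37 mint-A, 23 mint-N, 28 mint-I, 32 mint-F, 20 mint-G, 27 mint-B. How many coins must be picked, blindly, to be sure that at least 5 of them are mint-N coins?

In the worst case for collecting mint-N coins, every non-mint-N coin comes out first.
There are 37 + 28 + 32 + 20 + 27 = 144 non-mint-N coins altogether.
After those, each further coin must be mint-N, so 144 + 5 = 149 draws guarantee 5 mint-N coins.

149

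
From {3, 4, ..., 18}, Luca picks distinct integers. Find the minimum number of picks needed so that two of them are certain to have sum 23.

Two chosen integers sum to 23 exactly when both halves of some pair {x, 23−x} with 5 ≤ x ≤ 23−x ≤ 18 are chosen — 7 such pairs.
The remaining 2 elements (those with no distinct partner in range) can never complete a 23-sum, so the worst case takes all of them and one from each pair: 2 + 7 = 9.
The 10th integer has to be the second member of some pair, so 9 + 1 = 10.

10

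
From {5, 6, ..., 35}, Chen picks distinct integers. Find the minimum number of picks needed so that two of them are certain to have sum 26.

A set avoiding the sum 26 can contain at most one of each pair {x, 26−x}, plus the 15 elements whose complement lies outside the range or equal to its own complement.
The integers 13, …, 35 (23 of them) are such a set: any two sum to at least 13+14 = 27 > 26.
Any 24th integer completes one of the 8 pairs, so 24 choices force a sum of 26.

24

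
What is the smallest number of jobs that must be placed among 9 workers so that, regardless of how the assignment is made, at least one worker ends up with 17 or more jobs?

With 144 jobs one could put exactly 16 in each of the 9 workers, and no worker would reach 17.
Pigeonhole: one more job must land in a worker that already has 16, giving it 17.
So 9 × 16 + 1 = 145 jobs are required.

145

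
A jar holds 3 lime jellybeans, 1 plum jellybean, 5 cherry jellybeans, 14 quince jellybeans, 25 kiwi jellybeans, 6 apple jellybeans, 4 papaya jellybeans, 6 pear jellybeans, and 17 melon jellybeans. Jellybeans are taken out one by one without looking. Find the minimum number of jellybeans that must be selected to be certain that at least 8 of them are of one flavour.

Put each drawn jellybean into a box by flavour. The largest draw with every box below 8 takes min(count, 7) from each flavour; flavours with fewer than 7 contribute all they have.
Σ min(cᵢ, 7) = 3 + 1 + 5 + 7 + 7 + 6 + 4 + 6 + 7 = 46.
Draw number 46 + 1 = 47 must push one box to 8.

47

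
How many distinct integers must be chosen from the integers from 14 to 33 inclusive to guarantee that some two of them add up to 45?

Two chosen integers sum to 45 exactly when both halves of some pair {x, 45−x} with 14 ≤ x ≤ 45−x ≤ 31 are chosen — 9 such pairs.
The remaining 2 elements (those with no distinct partner in range) can never complete a 45-sum, so the worst case takes all of them and one from each pair: 2 + 9 = 11.
By pigeonhole, the 12th integer has to be the second member of some pair, so 11 + 1 = 12.

12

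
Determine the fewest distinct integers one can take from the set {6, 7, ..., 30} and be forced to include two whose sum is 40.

16

A set avoiding the sum 40 can contain at most one of each pair {x, 40−x}, plus the 5 elements whose complement lies outside the range or equal to its own complement.
The integers 6, …, 20 (15 of them) are such a set: any two sum to at least 6+7 = 13 and at most 19+20 = 39 < 40.
By pigeonhole, any 16th integer completes one of the 10 pairs, so 16 choices force a sum of 40.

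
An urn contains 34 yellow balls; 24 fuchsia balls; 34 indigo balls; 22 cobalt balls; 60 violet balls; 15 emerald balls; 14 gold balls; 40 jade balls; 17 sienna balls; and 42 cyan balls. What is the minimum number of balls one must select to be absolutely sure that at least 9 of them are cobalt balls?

In the worst case for collecting cobalt balls, every non-cobalt ball comes out first.
There are 34 + 24 + 34 + 60 + 15 + 14 + 40 + 17 + 42 = 280 non-cobalt balls altogether.
After those, each further ball must be cobalt, so 280 + 9 = 289 draws guarantee 9 cobalt balls.

289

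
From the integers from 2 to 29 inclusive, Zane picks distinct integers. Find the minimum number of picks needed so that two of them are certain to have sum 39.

19

Two chosen integers sum to 39 exactly when both halves of some pair {x, 39−x} with 10 ≤ x ≤ 39−x ≤ 29 are chosen — 10 such pairs.
The remaining 8 elements (those with no distinct partner in range) can never complete a 39-sum, so the worst case takes all of them and one from each pair: 8 + 10 = 18.
The 19th integer has to be the second member of some pair, so 18 + 1 = 19.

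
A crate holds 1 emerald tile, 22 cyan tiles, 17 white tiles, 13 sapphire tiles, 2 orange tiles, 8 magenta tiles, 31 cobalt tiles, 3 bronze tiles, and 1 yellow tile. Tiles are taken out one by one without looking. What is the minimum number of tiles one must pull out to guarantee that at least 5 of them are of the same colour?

28

The 9 colours are the holes; the tiles drawn are the pigeons.
To avoid 5 of any one colour, the worst case takes at most 4 of each colour, or every tile of a colour that has fewer than 4.
That gives 1 + 4 + 4 + 4 + 2 + 4 + 4 + 3 + 1 = 27 tiles with no colour reaching 5.
The next tile forces some colour to 5, so 27 + 1 = 28.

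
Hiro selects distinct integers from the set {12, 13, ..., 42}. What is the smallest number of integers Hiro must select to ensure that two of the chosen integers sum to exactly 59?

Two chosen integers sum to 59 exactly when both halves of some pair {x, 59−x} with 17 ≤ x ≤ 59−x ≤ 42 are chosen — 13 such pairs.
The remaining 5 elements (those with no distinct partner in range) can never complete a 59-sum, so the worst case takes all of them and one from each pair: 5 + 13 = 18.
The 19th integer has to be the second member of some pair, so 18 + 1 = 19.

19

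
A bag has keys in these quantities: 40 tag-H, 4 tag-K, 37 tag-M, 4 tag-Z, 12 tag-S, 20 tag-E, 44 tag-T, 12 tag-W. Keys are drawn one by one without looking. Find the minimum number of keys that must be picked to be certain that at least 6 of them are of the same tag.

39

An adversary could hand out at most 5 keys per tag (tag-K, tag-Z run out sooner): 5 + 4 + 5 + 4 + 5 + 5 + 5 + 5 = 38 keys and still no tag has 6.
One more key lands in a tag already at 5, so 39 draws are enough and 38 are not.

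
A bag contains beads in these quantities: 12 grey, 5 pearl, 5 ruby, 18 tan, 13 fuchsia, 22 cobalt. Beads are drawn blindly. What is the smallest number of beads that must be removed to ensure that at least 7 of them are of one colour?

35

Pigeonhole: the 6 colours are the holes; the beads drawn are the pigeons.
To avoid 7 of any one colour, the worst case takes at most 6 of each colour, or every bead of a colour that has fewer than 6.
That gives 6 + 5 + 5 + 6 + 6 + 6 = 34 beads with no colour reaching 7.
The next bead forces some colour to 7, so 34 + 1 = 35.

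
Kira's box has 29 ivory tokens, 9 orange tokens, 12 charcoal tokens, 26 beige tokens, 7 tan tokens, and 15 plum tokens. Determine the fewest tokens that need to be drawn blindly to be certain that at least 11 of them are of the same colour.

Pigeonhole: put each drawn token into a box by colour. The largest draw with every box below 11 takes min(count, 10) from each colour; colours with fewer than 10 contribute all they have.
Σ min(cᵢ, 10) = 10 + 9 + 10 + 10 + 7 + 10 = 56.
Draw number 56 + 1 = 57 must push one box to 11.

57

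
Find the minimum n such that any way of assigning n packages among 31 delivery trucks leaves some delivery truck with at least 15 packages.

435

With 434 packages one could put exactly 14 in each of the 31 delivery trucks, and no delivery truck would reach 15.
By the pigeonhole principle, one more package must land in a delivery truck that already has 14, giving it 15.
So 31 × 14 + 1 = 435 packages are required.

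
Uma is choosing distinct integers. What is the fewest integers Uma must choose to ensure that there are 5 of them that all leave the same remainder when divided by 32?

129

Pigeonhole: the 32 residue classes mod 32 are the pigeonholes.
With 128 integers one could put 4 in each residue class and have no class reach 5.
The 129th integer pushes some class to 5, so 32·4 + 1 = 129.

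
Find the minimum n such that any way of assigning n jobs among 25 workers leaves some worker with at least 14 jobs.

326

With 325 jobs one could put exactly 13 in each of the 25 workers, and no worker would reach 14.
By the pigeonhole principle, one more job must land in a worker that already has 13, giving it 14.
So 25 × 13 + 1 = 326 jobs are required.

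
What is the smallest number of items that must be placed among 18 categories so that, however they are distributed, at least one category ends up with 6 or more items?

With 90 items one could put exactly 5 in each of the 18 categories, and no category would reach 6.
One more item must land in a category that already has 5, giving it 6.
So 18 × 5 + 1 = 91 items are required.

91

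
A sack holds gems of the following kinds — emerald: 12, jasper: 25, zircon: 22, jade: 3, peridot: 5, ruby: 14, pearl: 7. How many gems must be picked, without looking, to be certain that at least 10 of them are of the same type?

52

By pigeonhole, put each drawn gem into a box by type. The largest draw with every box below 10 takes min(count, 9) from each type; types with fewer than 9 contribute all they have.
Σ min(cᵢ, 9) = 9 + 9 + 9 + 3 + 5 + 9 + 7 = 51.
Draw number 51 + 1 = 52 must push one box to 10.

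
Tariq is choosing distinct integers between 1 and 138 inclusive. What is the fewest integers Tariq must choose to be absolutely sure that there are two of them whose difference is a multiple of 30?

31

Integers whose pairwise differences are multiples of 30 are exactly those sharing a remainder mod 30. Pigeonhole: the 30 residue classes mod 30 are the pigeonholes.
With 30 integers one could put 1 in each residue class and have no class reach 2.
The 31st integer pushes some class to 2, so 30·1 + 1 = 31.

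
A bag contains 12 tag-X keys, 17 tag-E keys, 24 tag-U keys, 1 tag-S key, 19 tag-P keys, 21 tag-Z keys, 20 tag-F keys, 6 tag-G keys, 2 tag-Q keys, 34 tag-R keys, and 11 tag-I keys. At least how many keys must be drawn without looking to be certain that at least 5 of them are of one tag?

40

An adversary could hand out at most 4 keys per tag (tag-S, tag-Q run out sooner): 4 + 4 + 4 + 1 + 4 + 4 + 4 + 4 + 2 + 4 + 4 = 39 keys and still no tag has 5.
One more key lands in a tag already at 4, so 40 draws are enough and 39 are not.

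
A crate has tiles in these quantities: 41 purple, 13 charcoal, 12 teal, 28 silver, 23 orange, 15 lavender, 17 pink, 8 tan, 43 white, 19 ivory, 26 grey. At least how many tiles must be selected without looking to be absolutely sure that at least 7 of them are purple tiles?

211

In the worst case for collecting purple tiles, every non-purple tile comes out first.
There are 13 + 12 + 28 + 23 + 15 + 17 + 8 + 43 + 19 + 26 = 204 non-purple tiles altogether.
After those, each further tile must be purple, so 204 + 7 = 211 draws guarantee 7 purple tiles.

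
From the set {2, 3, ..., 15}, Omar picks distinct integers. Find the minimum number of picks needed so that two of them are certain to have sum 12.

11

A set avoiding the sum 12 can contain at most one of each pair {x, 12−x}, plus the 6 elements whose complement lies outside the range or equal to its own complement.
The integers 6, …, 15 (10 of them) are such a set: any two sum to at least 6+7 = 13 > 12.
Any 11th integer completes one of the 4 pairs, so 11 choices force a sum of 12.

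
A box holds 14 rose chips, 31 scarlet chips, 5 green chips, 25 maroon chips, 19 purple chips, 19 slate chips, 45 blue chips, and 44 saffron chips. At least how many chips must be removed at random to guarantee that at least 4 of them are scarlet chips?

175

In the worst case for collecting scarlet chips, every non-scarlet chip comes out first.
There are 14 + 5 + 25 + 19 + 19 + 45 + 44 = 171 non-scarlet chips altogether.
After those, each further chip must be scarlet, so 171 + 4 = 175 draws guarantee 4 scarlet chips.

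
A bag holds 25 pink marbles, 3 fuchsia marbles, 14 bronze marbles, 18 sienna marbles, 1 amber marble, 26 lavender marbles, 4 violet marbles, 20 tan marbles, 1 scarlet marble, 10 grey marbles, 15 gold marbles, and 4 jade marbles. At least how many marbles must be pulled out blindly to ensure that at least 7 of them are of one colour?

56

Put each drawn marble into a box by colour. The largest draw with every box below 7 takes min(count, 6) from each colour; colours with fewer than 6 contribute all they have.
Σ min(cᵢ, 6) = 6 + 3 + 6 + 6 + 1 + 6 + 4 + 6 + 1 + 6 + 6 + 4 = 55.
Draw number 55 + 1 = 56 must push one box to 7.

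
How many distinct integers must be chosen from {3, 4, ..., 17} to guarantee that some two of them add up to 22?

Two chosen integers sum to 22 exactly when both halves of some pair {x, 22−x} with 5 ≤ x ≤ 22−x ≤ 17 are chosen — 6 such pairs.
The remaining 3 elements (those with no distinct partner in range) can never complete a 22-sum, so the worst case takes all of them and one from each pair: 3 + 6 = 9.
The 10th integer has to be the second member of some pair, so 9 + 1 = 10.

10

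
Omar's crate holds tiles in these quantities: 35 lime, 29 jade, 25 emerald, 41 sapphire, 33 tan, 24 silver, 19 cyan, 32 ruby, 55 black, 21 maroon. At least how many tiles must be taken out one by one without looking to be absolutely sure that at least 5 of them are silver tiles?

In the worst case for collecting silver tiles, every non-silver tile comes out first.
There are 35 + 29 + 25 + 41 + 33 + 19 + 32 + 55 + 21 = 290 non-silver tiles altogether.
After those, each further tile must be silver, so 290 + 5 = 295 draws guarantee 5 silver tiles.

295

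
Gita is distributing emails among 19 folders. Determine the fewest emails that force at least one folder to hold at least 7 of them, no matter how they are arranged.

115

With 114 emails one could put exactly 6 in each of the 19 folders, and no folder would reach 7.
One more email must land in a folder that already has 6, giving it 7.
So 19 × 6 + 1 = 115 emails are required.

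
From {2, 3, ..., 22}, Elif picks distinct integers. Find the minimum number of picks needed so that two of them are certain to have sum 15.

16

Two chosen integers sum to 15 exactly when both halves of some pair {x, 15−x} with 2 ≤ x ≤ 15−x ≤ 13 are chosen — 6 such pairs.
The remaining 9 elements (those with no distinct partner in range) can never complete a 15-sum, so the worst case takes all of them and one from each pair: 9 + 6 = 15.
The 16th integer has to be the second member of some pair, so 15 + 1 = 16.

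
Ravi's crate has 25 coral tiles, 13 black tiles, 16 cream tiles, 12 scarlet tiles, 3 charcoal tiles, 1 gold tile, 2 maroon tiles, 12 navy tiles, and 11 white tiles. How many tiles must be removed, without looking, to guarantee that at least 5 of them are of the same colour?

By pigeonhole, put each drawn tile into a box by colour. The largest draw with every box below 5 takes min(count, 4) from each colour; colours with fewer than 4 contribute all they have.
Σ min(cᵢ, 4) = 4 + 4 + 4 + 4 + 3 + 1 + 2 + 4 + 4 = 30.
Draw number 30 + 1 = 31 must push one box to 5.

31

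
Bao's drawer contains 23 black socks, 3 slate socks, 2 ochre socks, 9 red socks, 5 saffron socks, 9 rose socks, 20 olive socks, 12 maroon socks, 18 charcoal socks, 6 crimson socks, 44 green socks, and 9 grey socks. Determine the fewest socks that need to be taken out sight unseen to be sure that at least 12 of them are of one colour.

By pigeonhole, put each drawn sock into a box by colour. The largest draw with every box below 12 takes min(count, 11) from each colour; colours with fewer than 11 contribute all they have.
Σ min(cᵢ, 11) = 11 + 3 + 2 + 9 + 5 + 9 + 11 + 11 + 11 + 6 + 11 + 9 = 98.
Draw number 98 + 1 = 99 must push one box to 12.

99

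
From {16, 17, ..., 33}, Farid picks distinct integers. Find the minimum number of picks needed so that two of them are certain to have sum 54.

A set avoiding the sum 54 can contain at most one of each pair {x, 54−x}, plus the 6 elements whose complement lies outside the range or equal to its own complement.
The integers 16, …, 27 (12 of them) are such a set: any two sum to at least 16+17 = 33 and at most 26+27 = 53 < 54.
By pigeonhole, any 13th integer completes one of the 6 pairs, so 13 choices force a sum of 54.

13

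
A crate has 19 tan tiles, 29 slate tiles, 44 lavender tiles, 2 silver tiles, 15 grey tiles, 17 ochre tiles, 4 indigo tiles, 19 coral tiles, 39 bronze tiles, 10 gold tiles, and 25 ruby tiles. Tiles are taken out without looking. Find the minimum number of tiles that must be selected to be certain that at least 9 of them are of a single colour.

79

Pigeonhole: put each drawn tile into a box by colour. The largest draw with every box below 9 takes min(count, 8) from each colour; colours with fewer than 8 contribute all they have.
Σ min(cᵢ, 8) = 8 + 8 + 8 + 2 + 8 + 8 + 4 + 8 + 8 + 8 + 8 = 78.
Draw number 78 + 1 = 79 must push one box to 9.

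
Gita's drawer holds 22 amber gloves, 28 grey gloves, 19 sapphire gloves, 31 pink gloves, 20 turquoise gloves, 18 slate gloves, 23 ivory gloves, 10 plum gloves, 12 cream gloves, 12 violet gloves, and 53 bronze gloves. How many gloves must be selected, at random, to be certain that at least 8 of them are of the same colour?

Put each drawn glove into a box by colour. The largest draw with every box below 8 takes min(count, 7) from each colour.
Σ min(cᵢ, 7) = 7 + 7 + 7 + 7 + 7 + 7 + 7 + 7 + 7 + 7 + 7 = 77.
Draw number 77 + 1 = 78 must push one box to 8.

78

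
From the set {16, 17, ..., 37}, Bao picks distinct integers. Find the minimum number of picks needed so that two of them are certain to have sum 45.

16

Group the elements by complementary pair {x, 45−x}: {16,29}, {17,28}, {18,27}, …, giving 7 two-element pairs and 8 integers whose partner 45−x falls outside [16,37].
Treating each of those 15 groups as a pigeonhole, one can pick one integer per group — 15 integers — with no two summing to 45.
The 16th integer lands in an occupied pair, forcing a sum of 45.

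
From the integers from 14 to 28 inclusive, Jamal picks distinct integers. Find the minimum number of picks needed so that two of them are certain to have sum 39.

10

Group the elements by complementary pair {x, 39−x}: {14,25}, {15,24}, {16,23}, …, giving 6 two-element pairs and 3 integers whose partner 39−x falls outside [14,28].
Treating each of those 9 groups as a pigeonhole, one can pick one integer per group — 9 integers — with no two summing to 39.
The 10th integer lands in an occupied pair, forcing a sum of 39.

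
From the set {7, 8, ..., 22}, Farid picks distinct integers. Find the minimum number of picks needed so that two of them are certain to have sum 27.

Group the elements by complementary pair {x, 27−x}: {7,20}, {8,19}, {9,18}, …, giving 7 two-element pairs and 2 integers whose partner 27−x falls outside [7,22].
Treating each of those 9 groups as a pigeonhole, one can pick one integer per group — 9 integers — with no two summing to 27.
The 10th integer lands in an occupied pair, forcing a sum of 27.

10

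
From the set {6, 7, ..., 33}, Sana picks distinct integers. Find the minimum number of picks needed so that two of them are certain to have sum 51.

A set avoiding the sum 51 can contain at most one of each pair {x, 51−x}, plus the 12 elements whose complement lies outside the range.
The integers 6, …, 25 (20 of them) are such a set: any two sum to at least 6+7 = 13 and at most 24+25 = 49 < 51.
Any 21st integer completes one of the 8 pairs, so 21 choices force a sum of 51.

21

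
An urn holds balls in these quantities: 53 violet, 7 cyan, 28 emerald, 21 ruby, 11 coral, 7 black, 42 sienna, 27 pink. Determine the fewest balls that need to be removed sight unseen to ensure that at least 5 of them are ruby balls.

In the worst case for collecting ruby balls, every non-ruby ball comes out first.
There are 53 + 7 + 28 + 11 + 7 + 42 + 27 = 175 non-ruby balls altogether.
After those, each further ball must be ruby, so 175 + 5 = 180 draws guarantee 5 ruby balls.

180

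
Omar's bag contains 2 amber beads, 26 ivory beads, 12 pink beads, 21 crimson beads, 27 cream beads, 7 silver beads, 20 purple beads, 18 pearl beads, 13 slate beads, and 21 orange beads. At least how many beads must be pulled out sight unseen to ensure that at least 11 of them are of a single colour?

90

By the pigeonhole principle, the 10 colours are the holes; the beads drawn are the pigeons.
To avoid 11 of any one colour, the worst case takes at most 10 of each colour, or every bead of a colour that has fewer than 10.
That gives 2 + 10 + 10 + 10 + 10 + 7 + 10 + 10 + 10 + 10 = 89 beads with no colour reaching 11.
The next bead forces some colour to 11, so 89 + 1 = 90.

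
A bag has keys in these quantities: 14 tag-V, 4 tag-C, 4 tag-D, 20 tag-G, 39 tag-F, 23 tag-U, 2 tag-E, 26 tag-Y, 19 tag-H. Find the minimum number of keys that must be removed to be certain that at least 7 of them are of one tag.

By pigeonhole, put each drawn key into a box by tag. The largest draw with every box below 7 takes min(count, 6) from each tag; tags with fewer than 6 contribute all they have.
Σ min(cᵢ, 6) = 6 + 4 + 4 + 6 + 6 + 6 + 2 + 6 + 6 = 46.
Draw number 46 + 1 = 47 must push one box to 7.

47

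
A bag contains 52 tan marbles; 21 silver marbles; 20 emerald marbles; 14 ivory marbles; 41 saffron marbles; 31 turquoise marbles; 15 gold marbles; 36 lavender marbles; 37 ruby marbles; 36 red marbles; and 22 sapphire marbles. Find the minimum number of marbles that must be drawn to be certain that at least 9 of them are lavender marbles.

298

In the worst case for collecting lavender marbles, every non-lavender marble comes out first.
There are 52 + 21 + 20 + 14 + 41 + 31 + 15 + 37 + 36 + 22 = 289 non-lavender marbles altogether.
After those, each further marble must be lavender, so 289 + 9 = 298 draws guarantee 9 lavender marbles.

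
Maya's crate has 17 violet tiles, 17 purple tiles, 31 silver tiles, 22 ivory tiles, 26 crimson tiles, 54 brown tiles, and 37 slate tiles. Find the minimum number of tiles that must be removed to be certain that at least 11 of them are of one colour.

71

The 7 colours are the holes; the tiles drawn are the pigeons.
To avoid 11 of any one colour, the worst case takes at most 10 of each colour.
That gives 10 + 10 + 10 + 10 + 10 + 10 + 10 = 70 tiles with no colour reaching 11.
The next tile forces some colour to 11, so 70 + 1 = 71.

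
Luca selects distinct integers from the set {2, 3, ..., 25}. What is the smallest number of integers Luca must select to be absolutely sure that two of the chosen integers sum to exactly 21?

A set avoiding the sum 21 can contain at most one of each pair {x, 21−x}, plus the 6 elements whose complement lies outside the range.
The integers 11, …, 25 (15 of them) are such a set: any two sum to at least 11+12 = 23 > 21.
Pigeonhole: any 16th integer completes one of the 9 pairs, so 16 choices force a sum of 21.

16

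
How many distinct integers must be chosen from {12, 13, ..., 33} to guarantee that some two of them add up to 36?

17

Group the elements by complementary pair {x, 36−x}: {12,24}, {13,23}, {14,22}, …, giving 6 two-element pairs, the single value 18 (it cannot pair with itself since the integers are distinct), and 9 integers whose partner 36−x falls outside [12,33].
Treating each of those 16 groups as a pigeonhole, one can pick one integer per group — 16 integers — with no two summing to 36.
The 17th integer lands in an occupied pair, forcing a sum of 36.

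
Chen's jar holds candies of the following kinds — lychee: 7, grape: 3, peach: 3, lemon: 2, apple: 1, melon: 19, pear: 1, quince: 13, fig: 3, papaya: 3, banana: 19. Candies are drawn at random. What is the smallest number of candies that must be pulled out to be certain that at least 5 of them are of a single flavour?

33

The 11 flavours are the holes; the candies drawn are the pigeons.
To avoid 5 of any one flavour, the worst case takes at most 4 of each flavour, or every candy of a flavour that has fewer than 4.
That gives 4 + 3 + 3 + 2 + 1 + 4 + 1 + 4 + 3 + 3 + 4 = 32 candies with no flavour reaching 5.
The next candy forces some flavour to 5, so 32 + 1 = 33.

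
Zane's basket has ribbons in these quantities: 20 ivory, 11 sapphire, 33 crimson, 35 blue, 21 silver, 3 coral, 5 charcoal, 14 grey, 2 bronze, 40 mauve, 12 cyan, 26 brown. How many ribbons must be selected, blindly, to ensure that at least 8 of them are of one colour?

74

By pigeonhole, put each drawn ribbon into a box by colour. The largest draw with every box below 8 takes min(count, 7) from each colour; colours with fewer than 7 contribute all they have.
Σ min(cᵢ, 7) = 7 + 7 + 7 + 7 + 7 + 3 + 5 + 7 + 2 + 7 + 7 + 7 = 73.
Draw number 73 + 1 = 74 must push one box to 8.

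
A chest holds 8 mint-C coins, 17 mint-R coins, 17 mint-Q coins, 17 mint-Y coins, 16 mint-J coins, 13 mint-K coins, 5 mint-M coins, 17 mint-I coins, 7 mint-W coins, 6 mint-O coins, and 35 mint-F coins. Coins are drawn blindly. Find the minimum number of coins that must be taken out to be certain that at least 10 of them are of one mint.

90

An adversary could hand out at most 9 coins per mint (4 mints run out sooner): 8 + 9 + 9 + 9 + 9 + 9 + 5 + 9 + 7 + 6 + 9 = 89 coins and still no mint has 10.
One more coin lands in a mint already at 9, so 90 draws are enough and 89 are not.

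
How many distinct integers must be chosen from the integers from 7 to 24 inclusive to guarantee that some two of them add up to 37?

13

A set avoiding the sum 37 can contain at most one of each pair {x, 37−x}, plus the 6 elements whose complement lies outside the range.
The integers 7, …, 18 (12 of them) are such a set: any two sum to at least 7+8 = 15 and at most 17+18 = 35 < 37.
Any 13th integer completes one of the 6 pairs, so 13 choices force a sum of 37.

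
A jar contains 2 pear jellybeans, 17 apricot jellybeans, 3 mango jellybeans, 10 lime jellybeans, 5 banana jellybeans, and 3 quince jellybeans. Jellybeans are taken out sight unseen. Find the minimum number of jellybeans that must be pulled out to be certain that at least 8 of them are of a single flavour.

28

By pigeonhole, put each drawn jellybean into a box by flavour. The largest draw with every box below 8 takes min(count, 7) from each flavour; flavours with fewer than 7 contribute all they have.
Σ min(cᵢ, 7) = 2 + 7 + 3 + 7 + 5 + 3 = 27.
Draw number 27 + 1 = 28 must push one box to 8.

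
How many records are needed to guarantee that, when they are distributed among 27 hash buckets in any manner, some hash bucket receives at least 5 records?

109

With 108 records one could put exactly 4 in each of the 27 hash buckets, and no hash bucket would reach 5.
One more record must land in a hash bucket that already has 4, giving it 5.
So 27 × 4 + 1 = 109 records are required.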